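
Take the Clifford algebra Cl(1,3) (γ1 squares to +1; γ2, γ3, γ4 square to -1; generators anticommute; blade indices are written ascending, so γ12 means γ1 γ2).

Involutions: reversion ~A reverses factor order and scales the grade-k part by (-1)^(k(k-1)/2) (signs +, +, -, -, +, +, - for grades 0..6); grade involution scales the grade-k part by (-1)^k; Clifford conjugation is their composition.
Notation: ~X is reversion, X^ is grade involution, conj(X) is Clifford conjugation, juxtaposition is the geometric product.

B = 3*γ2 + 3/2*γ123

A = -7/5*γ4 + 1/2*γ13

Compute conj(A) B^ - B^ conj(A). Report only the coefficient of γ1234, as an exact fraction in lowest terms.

first term: -3/4*γ2 + 21/5*γ24 - 3/2*γ123 + 21/10*γ1234
second term: -3/4*γ2 - 21/5*γ24 - 3/2*γ123 - 21/10*γ1234
Answer: 21/5


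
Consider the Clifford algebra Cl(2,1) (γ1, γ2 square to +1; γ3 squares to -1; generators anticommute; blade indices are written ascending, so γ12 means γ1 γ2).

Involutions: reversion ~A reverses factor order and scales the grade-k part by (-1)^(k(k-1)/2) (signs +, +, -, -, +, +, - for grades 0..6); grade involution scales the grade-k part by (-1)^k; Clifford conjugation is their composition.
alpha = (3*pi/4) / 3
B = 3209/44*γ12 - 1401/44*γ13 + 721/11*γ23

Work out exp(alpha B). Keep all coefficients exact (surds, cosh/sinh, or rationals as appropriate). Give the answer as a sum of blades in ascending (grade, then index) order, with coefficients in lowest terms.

B^2 term by term: the squares give (3209/44)^2*(γ12)^2 + (-1401/44)^2*(γ13)^2 + (721/11)^2*(γ23)^2 = 10297681/1936*(-1) + 1962801/1936*(+1) + 519841/121*(+1) = -9 (each basis 2-blade squares to minus the product of its generators' squares); cross terms between blades sharing an index anticommute and cancel. So B^2 = -9.
B^2 = -9 — the series telescopes trigonometrically here: l = 3, alpha*l = 3*pi/4, so exp(alpha B) = cos(3*pi/4) + (sin(3*pi/4)/3)*B = -sqrt(2)/2 + (sqrt(2)/6)*B.
Answer: -sqrt(2)/2 + 3209*sqrt(2)/264*γ12 - 467*sqrt(2)/88*γ13 + 721*sqrt(2)/66*γ23


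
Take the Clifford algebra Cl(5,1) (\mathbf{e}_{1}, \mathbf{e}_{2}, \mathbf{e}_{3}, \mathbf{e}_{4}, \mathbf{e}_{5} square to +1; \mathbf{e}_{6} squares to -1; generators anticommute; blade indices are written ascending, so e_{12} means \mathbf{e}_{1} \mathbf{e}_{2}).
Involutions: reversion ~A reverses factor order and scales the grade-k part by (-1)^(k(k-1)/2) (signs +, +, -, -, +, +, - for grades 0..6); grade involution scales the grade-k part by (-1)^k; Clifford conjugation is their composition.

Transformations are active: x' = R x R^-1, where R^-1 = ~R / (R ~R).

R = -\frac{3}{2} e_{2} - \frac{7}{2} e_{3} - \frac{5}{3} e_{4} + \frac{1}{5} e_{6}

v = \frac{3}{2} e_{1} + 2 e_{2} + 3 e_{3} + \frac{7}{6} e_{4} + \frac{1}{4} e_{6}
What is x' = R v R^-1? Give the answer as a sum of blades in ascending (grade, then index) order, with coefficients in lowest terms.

~R = -\frac{3}{2} e_{2} - \frac{7}{2} e_{3} - \frac{5}{3} e_{4} + \frac{1}{5} e_{6}, and R ~R = \frac{7757}{450}, so R^-1 = ~R / (\frac{7757}{450}).
R v = -\frac{2789}{180} + \frac{9}{4} e_{12} + \frac{21}{4} e_{13} + \frac{5}{2} e_{14} - \frac{3}{10} e_{16} + \frac{5}{2} e_{23} + \frac{19}{12} e_{24} - \frac{31}{40} e_{26} + \frac{11}{12} e_{34} - \frac{59}{40} e_{36} - \frac{13}{20} e_{46}
Answer: -\frac{3}{2} e_{1} + \frac{10807}{15514} e_{2} + \frac{51073}{15514} e_{3} + \frac{85151}{46542} e_{4} - \frac{18913}{31028} e_{6}


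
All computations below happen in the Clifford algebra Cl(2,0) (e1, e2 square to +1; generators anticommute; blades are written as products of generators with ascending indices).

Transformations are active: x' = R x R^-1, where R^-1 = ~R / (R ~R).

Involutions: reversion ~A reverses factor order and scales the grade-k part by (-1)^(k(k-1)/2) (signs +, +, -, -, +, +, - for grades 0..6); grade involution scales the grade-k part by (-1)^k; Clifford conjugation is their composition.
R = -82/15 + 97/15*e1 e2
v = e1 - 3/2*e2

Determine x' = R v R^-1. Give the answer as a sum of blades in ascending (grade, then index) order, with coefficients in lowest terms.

~R = -82/15 - 97/15*e1 e2, and R ~R = 16133/225, so R^-1 = ~R / (16133/225).
R v = -91/6*e1 + 26/15*e2
Answer: 1629/1241*e1 + 3067/2482*e2


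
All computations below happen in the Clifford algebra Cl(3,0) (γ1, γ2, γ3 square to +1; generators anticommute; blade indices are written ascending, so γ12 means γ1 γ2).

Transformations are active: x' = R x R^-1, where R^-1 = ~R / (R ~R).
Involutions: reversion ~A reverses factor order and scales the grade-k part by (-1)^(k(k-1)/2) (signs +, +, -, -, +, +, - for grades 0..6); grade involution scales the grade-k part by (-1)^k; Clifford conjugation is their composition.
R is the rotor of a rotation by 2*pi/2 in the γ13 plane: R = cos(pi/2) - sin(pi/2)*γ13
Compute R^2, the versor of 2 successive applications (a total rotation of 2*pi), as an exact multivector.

Half-angle bookkeeping: 2 applications in γ13 add up to rotor phase 2*pi/2 = pi, so R^2 = cos(pi) - sin(pi)*γ13.
cos(pi) = -1 and sin(pi) = 0, so R^2 = -1. The total rotation 2*pi is 1 full turn, so every vector returns to itself, yet the rotor is -1, on the OTHER sheet of the double cover (an odd number of 2*pi turns).
Answer: -1


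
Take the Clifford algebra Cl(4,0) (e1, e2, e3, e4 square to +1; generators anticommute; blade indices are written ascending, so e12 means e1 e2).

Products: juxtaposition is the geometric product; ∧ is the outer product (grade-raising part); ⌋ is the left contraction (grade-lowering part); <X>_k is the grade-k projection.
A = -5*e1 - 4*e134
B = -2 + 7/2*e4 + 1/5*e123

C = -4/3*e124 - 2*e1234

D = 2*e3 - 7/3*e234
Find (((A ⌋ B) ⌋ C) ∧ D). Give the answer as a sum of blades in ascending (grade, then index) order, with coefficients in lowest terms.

step 1: -e23
step 2: -2*e14
step 3: 4*e134
Answer: 4*e134


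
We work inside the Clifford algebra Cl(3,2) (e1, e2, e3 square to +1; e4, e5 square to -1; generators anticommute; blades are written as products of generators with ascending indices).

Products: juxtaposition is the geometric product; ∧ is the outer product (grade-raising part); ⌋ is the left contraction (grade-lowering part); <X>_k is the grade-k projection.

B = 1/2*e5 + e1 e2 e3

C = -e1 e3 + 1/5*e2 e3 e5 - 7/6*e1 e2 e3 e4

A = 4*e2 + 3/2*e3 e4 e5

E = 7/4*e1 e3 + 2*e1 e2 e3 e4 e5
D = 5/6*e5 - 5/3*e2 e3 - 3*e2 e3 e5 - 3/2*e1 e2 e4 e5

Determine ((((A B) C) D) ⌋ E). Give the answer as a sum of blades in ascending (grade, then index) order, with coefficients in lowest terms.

step 1: -4*e1 e3 + 2*e2 e5 - 3/4*e3 e4 + 3/2*e1 e2 e4 e5
step 2: -4 - 2/5*e3 + 7/8*e1 e2 - 3/4*e1 e4 + 14/3*e2 e4 + 7/4*e3 e5 + 4/5*e1 e2 e5 - 3/10*e1 e3 e4 + 3/20*e2 e4 e5 + 2*e1 e2 e3 e5 + 7/3*e1 e3 e4 e5 + 3/2*e2 e3 e4 e5
step 3: -249/40*e1 - 71/12*e2 - 35/24*e3 - 33/10*e4 - 10/3*e5 - 2/3*e1 e2 - 157/120*e1 e3 - 11/3*e1 e5 + 61/6*e2 e3 - 1/8*e2 e4 + 71/120*e2 e5 - 779/180*e3 e4 - 1/3*e3 e5 + 61/16*e4 e5 - 5/3*e1 e2 e3 - 15/2*e1 e2 e4 + 35/48*e1 e2 e5 - 35/18*e1 e3 e4 - 95/24*e1 e3 e5 - 5/8*e1 e4 e5 - 5/4*e2 e3 e4 + 231/20*e2 e3 e5 + 35/9*e2 e4 e5 - 57/4*e3 e4 e5 - 11/8*e1 e2 e3 e4 + 809/90*e1 e2 e4 e5 - 1/4*e1 e3 e4 e5 + 57/20*e1 e2 e3 e4 e5
step 4: 767/96 + 245/96*e1 + 1/2*e2 + 10201/1440*e3 + 11/4*e5 + 57/2*e1 e2 + 70/9*e1 e3 + 231/10*e1 e4 + 5/2*e1 e5 + 5/4*e2 e3 + 95/12*e2 e4 - 35/9*e2 e5 + 35/24*e3 e4 + 15*e3 e5 + 10/3*e4 e5 - 61/8*e1 e2 e3 + 2/3*e1 e2 e4 - 779/90*e1 e2 e5 + 71/60*e1 e3 e4 + 1/4*e1 e3 e5 - 61/3*e1 e4 e5 + 22/3*e2 e3 e4 - 157/60*e2 e4 e5 + 4/3*e3 e4 e5 + 20/3*e1 e2 e3 e4 - 33/5*e1 e2 e3 e5 - 35/12*e1 e2 e4 e5 + 71/6*e1 e3 e4 e5 - 249/20*e2 e3 e4 e5
Answer: 767/96 + 245/96*e1 + 1/2*e2 + 10201/1440*e3 + 11/4*e5 + 57/2*e1 e2 + 70/9*e1 e3 + 231/10*e1 e4 + 5/2*e1 e5 + 5/4*e2 e3 + 95/12*e2 e4 - 35/9*e2 e5 + 35/24*e3 e4 + 15*e3 e5 + 10/3*e4 e5 - 61/8*e1 e2 e3 + 2/3*e1 e2 e4 - 779/90*e1 e2 e5 + 71/60*e1 e3 e4 + 1/4*e1 e3 e5 - 61/3*e1 e4 e5 + 22/3*e2 e3 e4 - 157/60*e2 e4 e5 + 4/3*e3 e4 e5 + 20/3*e1 e2 e3 e4 - 33/5*e1 e2 e3 e5 - 35/12*e1 e2 e4 e5 + 71/6*e1 e3 e4 e5 - 249/20*e2 e3 e4 e5


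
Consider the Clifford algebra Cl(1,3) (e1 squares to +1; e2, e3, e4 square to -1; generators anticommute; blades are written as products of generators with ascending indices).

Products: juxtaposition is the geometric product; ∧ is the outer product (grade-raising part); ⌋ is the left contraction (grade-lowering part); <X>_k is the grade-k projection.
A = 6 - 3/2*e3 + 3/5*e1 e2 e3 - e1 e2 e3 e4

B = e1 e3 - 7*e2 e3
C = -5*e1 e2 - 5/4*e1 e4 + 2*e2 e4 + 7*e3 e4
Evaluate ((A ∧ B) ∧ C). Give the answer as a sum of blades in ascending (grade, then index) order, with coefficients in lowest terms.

step 1: 6*e1 e3 - 42*e2 e3
step 2: 81/2*e1 e2 e3 e4
Answer: 81/2*e1 e2 e3 e4


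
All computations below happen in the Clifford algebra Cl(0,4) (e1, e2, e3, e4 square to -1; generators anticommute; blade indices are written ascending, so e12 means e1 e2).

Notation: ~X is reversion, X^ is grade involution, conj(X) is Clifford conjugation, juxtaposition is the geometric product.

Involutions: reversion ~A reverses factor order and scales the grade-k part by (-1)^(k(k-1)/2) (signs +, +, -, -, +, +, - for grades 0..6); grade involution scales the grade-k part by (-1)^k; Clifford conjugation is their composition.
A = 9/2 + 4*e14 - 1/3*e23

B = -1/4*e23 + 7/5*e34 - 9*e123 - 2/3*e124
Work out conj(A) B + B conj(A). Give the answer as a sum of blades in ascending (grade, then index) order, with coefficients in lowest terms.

first term: 1/12 + 3*e1 + 8/3*e2 - 28/5*e13 - 9/8*e23 - 7/15*e24 + 63/10*e34 - 81/2*e123 - 3*e124 - 2/9*e134 + 36*e234 + e1234
second term: 1/12 + 3*e1 + 8/3*e2 + 28/5*e13 - 9/8*e23 + 7/15*e24 + 63/10*e34 - 81/2*e123 - 3*e124 + 2/9*e134 - 36*e234 + e1234
Answer: 1/6 + 6*e1 + 16/3*e2 - 9/4*e23 + 63/5*e34 - 81*e123 - 6*e124 + 2*e1234


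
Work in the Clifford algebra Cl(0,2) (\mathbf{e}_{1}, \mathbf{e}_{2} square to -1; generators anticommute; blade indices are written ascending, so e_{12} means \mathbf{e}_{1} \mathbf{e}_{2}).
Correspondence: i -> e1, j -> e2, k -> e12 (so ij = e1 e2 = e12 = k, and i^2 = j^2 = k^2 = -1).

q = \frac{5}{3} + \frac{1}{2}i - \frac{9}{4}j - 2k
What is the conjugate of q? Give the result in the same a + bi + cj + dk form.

In blades: q = \frac{5}{3} + \frac{1}{2} e_{1} - \frac{9}{4} e_{2} - 2 e_{12}.
Conjugation here is Clifford conjugation: the scalar is fixed and the grade-1 and grade-2 blades all flip sign, giving \frac{5}{3} - \frac{1}{2} e_{1} + \frac{9}{4} e_{2} + 2 e_{12}; translating back:
Answer: \frac{5}{3} - \frac{1}{2}i + \frac{9}{4}j + 2k


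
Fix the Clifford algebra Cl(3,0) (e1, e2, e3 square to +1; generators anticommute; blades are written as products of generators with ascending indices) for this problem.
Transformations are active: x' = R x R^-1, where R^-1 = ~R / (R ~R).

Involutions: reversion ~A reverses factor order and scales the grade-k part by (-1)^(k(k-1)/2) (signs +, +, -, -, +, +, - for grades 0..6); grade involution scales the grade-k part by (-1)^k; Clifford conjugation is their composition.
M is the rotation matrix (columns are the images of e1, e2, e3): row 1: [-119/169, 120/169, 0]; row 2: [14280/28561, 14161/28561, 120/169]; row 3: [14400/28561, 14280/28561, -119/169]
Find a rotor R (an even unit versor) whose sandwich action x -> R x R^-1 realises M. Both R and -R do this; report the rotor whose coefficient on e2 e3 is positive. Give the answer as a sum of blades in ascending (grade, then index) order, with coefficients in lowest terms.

Method: write R = a + b12*e1 e2 + b13*e1 e3 + b23*e2 e3 with a^2 + b12^2 + b13^2 + b23^2 = 1 (so R^-1 = ~R). Expanding the columns R e_j ~R gives tr M = 4a^2 - 1 and, from the antisymmetric part, M21 - M12 = -4a*b12, M13 - M31 = 4a*b13, M32 - M23 = -4a*b23.
Here tr M = -26061/28561, so a^2 = (1 + tr M)/4 = 625/28561 and a = ±25/169. Taking a = 25/169: M21 - M12 = -6000/28561, M13 - M31 = -14400/28561, M32 - M23 = -6000/28561, giving b12 = 60/169, b13 = -144/169, b23 = 60/169, i.e. R = 25/169 + 60/169*e1 e2 - 144/169*e1 e3 + 60/169*e2 e3.
Its e2 e3 coefficient is already positive.
Answer: 25/169 + 60/169*e1 e2 - 144/169*e1 e3 + 60/169*e2 e3. Note: both R and -R realise this M (trace -26061/28561); the covering map identifies them, and the e2 e3-coefficient sign is the tie-breaker.


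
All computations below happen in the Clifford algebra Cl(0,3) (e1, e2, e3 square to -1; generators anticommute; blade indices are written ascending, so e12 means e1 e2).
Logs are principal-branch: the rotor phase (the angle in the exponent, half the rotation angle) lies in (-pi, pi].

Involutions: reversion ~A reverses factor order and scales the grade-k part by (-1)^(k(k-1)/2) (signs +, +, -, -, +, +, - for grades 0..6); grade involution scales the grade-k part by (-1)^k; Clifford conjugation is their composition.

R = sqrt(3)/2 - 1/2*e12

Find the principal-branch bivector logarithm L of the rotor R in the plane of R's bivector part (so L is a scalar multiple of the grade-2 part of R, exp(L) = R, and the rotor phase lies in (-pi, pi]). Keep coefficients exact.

The scalar part of R is sqrt(3)/2, so the principal-branch rotor phase is pinned; divide the bivector part by its sine to get the unit plane — L is the phase times that plane.
Concretely: cos(phase) = sqrt(3)/2 gives phase = ±pi/6, and since phase/sin(phase) is even the sign is immaterial: L = (phase/sin(phase)) * <R>_2 = (pi/3) * <R>_2.
Answer: -pi/6*e12


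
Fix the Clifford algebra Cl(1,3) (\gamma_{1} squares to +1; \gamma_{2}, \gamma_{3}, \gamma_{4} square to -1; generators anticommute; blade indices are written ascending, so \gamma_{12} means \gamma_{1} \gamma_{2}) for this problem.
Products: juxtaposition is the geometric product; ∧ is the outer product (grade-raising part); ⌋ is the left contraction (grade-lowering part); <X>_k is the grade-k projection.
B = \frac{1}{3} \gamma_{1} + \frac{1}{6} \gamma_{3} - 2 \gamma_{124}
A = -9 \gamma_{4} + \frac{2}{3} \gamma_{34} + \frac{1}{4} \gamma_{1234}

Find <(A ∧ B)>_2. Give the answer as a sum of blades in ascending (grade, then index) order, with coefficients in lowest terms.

step 1: 3 \gamma_{14} + \frac{3}{2} \gamma_{34} + \frac{2}{9} \gamma_{134}
step 2: 3 \gamma_{14} + \frac{3}{2} \gamma_{34}
Answer: 3 \gamma_{14} + \frac{3}{2} \gamma_{34}


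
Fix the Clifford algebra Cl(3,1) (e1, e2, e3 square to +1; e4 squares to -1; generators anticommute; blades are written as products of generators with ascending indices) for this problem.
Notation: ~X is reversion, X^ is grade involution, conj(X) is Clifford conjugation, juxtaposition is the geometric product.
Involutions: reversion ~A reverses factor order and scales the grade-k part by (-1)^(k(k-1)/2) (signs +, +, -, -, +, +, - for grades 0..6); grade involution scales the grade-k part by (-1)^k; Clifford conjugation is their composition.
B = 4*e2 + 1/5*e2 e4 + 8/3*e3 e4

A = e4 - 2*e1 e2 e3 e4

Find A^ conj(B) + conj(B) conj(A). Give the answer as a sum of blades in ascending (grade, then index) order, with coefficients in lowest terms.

first term: 1/5*e2 + 8/3*e3 + 16/3*e1 e2 - 2/5*e1 e3 - 4*e2 e4 + 8*e1 e3 e4
second term: -1/5*e2 - 8/3*e3 + 16/3*e1 e2 - 2/5*e1 e3 + 4*e2 e4 - 8*e1 e3 e4
Answer: 32/3*e1 e2 - 4/5*e1 e3


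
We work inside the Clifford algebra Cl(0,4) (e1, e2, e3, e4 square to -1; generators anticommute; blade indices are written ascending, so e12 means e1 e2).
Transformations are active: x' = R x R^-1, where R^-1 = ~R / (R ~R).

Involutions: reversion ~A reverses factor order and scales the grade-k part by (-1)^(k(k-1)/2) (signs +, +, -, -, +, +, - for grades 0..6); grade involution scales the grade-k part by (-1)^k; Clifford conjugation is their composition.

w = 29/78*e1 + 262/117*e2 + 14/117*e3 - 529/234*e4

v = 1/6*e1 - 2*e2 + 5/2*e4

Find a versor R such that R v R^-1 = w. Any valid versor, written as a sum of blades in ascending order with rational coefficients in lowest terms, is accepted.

Construction: equal norms (both -185/18) license R = v + w = 7/13*e1 + 28/117*e2 + 14/117*e3 + 28/117*e4 — nothing changes along that direction, while (v - w)/2 changes sign, so v maps onto w.
Answer: 7/13*e1 + 28/117*e2 + 14/117*e3 + 28/117*e4


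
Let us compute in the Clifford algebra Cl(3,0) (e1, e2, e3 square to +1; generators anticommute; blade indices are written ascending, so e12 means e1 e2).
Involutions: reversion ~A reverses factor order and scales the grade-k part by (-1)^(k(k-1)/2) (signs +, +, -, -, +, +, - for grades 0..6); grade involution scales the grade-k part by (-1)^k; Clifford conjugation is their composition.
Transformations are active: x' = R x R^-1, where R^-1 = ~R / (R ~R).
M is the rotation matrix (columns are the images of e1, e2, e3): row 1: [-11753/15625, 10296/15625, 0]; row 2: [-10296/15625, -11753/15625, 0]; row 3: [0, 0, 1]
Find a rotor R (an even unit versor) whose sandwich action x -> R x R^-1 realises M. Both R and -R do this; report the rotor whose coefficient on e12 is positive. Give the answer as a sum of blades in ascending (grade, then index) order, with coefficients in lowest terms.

Method: write R = a + b12*e12 + b13*e13 + b23*e23 with a^2 + b12^2 + b13^2 + b23^2 = 1 (so R^-1 = ~R). Expanding the columns R e_j ~R gives tr M = 4a^2 - 1 and, from the antisymmetric part, M21 - M12 = -4a*b12, M13 - M31 = 4a*b13, M32 - M23 = -4a*b23.
Here tr M = -7881/15625, so a^2 = (1 + tr M)/4 = 1936/15625 and a = ±44/125. Taking a = 44/125: M21 - M12 = -20592/15625, M13 - M31 = 0, M32 - M23 = 0, giving b12 = 117/125, b13 = 0, b23 = 0, i.e. R = 44/125 + 117/125*e12.
Its e12 coefficient is already positive.
Answer: 44/125 + 117/125*e12. Uniqueness: Spin(3) -> SO(3) maps R and -R to the same rotation of trace -7881/15625; fixing the sign of the e12 coefficient removes the ambiguity.


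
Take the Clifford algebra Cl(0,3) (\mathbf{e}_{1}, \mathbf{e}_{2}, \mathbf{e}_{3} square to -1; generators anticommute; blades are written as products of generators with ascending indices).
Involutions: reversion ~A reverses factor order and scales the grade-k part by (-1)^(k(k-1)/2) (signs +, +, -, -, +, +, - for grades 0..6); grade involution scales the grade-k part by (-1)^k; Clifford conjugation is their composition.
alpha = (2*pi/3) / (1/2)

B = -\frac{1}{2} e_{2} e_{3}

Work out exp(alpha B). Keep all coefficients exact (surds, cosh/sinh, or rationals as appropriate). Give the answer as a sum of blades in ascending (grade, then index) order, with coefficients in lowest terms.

B^2 = (-\frac{1}{2})^2*(e_{2} e_{3})^2 = \frac{1}{4}*(-1) = -\frac{1}{4} (a basis 2-blade squares to minus the product of its generators' squares).
B^2 = -\frac{1}{4} — the series telescopes trigonometrically here: l = \frac{1}{2}, alpha*l = \frac{2 \pi}{3}, so exp(alpha B) = cos(\frac{2 \pi}{3}) + (sin(\frac{2 \pi}{3})/(\frac{1}{2}))*B = - \frac{1}{2} + (\sqrt{3})*B.
Answer: - \frac{1}{2} - \frac{\sqrt{3}}{2} e_{2} e_{3}


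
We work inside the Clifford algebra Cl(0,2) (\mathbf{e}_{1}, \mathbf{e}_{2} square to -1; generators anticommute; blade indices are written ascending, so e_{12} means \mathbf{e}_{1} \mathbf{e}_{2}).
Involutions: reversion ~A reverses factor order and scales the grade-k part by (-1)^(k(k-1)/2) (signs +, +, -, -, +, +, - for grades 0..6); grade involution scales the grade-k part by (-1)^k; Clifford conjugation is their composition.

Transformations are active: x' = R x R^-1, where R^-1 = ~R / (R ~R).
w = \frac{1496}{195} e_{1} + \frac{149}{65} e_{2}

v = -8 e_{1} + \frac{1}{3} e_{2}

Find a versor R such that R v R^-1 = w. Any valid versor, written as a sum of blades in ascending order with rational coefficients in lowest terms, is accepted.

Equal squares first: v^2 = w^2 = -\frac{577}{9}. Then v + w = -\frac{64}{195} e_{1} + \frac{512}{195} e_{2} is a versor taking v to w, provided it is invertible.
Answer: -\frac{64}{195} e_{1} + \frac{512}{195} e_{2}


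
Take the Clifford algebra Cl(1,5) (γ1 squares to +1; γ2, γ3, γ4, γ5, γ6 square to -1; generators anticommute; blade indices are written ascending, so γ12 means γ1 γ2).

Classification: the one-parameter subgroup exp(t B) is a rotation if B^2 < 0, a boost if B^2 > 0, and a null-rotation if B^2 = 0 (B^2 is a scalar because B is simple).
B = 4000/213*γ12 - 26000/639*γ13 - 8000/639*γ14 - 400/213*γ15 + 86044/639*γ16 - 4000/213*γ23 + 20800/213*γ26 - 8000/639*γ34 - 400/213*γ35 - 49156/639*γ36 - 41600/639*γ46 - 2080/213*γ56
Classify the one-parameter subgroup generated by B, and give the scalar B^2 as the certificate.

B^2 term by term: the squares give (4000/213)^2*(γ12)^2 + (-26000/639)^2*(γ13)^2 + (-8000/639)^2*(γ14)^2 + (-400/213)^2*(γ15)^2 + (86044/639)^2*(γ16)^2 + (-4000/213)^2*(γ23)^2 + (20800/213)^2*(γ26)^2 + (-8000/639)^2*(γ34)^2 + (-400/213)^2*(γ35)^2 + (-49156/639)^2*(γ36)^2 + (-41600/639)^2*(γ46)^2 + (-2080/213)^2*(γ56)^2 = 16000000/45369*(+1) + 676000000/408321*(+1) + 64000000/408321*(+1) + 160000/45369*(+1) + 7403569936/408321*(+1) + 16000000/45369*(-1) + 432640000/45369*(-1) + 64000000/408321*(-1) + 160000/45369*(-1) + 2416312336/408321*(-1) + 1730560000/408321*(-1) + 4326400/45369*(-1) = 0 (each basis 2-blade squares to minus the product of its generators' squares); cross terms between blades sharing an index anticommute and cancel; the commuting (index-disjoint) pairs give grade-4 terms 2*c*c'*(blade product), which cancel blade by blade — γ1234: -64000000/136107 + 64000000/136107 = 0; γ1235: -3200000/45369 + 3200000/45369 = 0; γ1236: -393248000/136107 + 1081600000/136107 - 688352000/136107 = 0; γ1246: -332800000/136107 + 332800000/136107 = 0; γ1256: -16640000/45369 + 16640000/45369 = 0; γ1345: -6400000/136107 + 6400000/136107 = 0; γ1346: 2163200000/408321 - 786496000/408321 - 1376704000/408321 = 0; γ1356: 108160000/136107 - 39324800/136107 - 68835200/136107 = 0; γ1456: 33280000/136107 - 33280000/136107 = 0; γ2346: 332800000/136107 - 332800000/136107 = 0; γ2356: 16640000/45369 - 16640000/45369 = 0; γ3456: 33280000/136107 - 33280000/136107 = 0 — confirming B is simple. So B^2 = 0.
Answer: null-rotation, certificate B^2 = 0. The class reads off the invariant scalar 0 directly.


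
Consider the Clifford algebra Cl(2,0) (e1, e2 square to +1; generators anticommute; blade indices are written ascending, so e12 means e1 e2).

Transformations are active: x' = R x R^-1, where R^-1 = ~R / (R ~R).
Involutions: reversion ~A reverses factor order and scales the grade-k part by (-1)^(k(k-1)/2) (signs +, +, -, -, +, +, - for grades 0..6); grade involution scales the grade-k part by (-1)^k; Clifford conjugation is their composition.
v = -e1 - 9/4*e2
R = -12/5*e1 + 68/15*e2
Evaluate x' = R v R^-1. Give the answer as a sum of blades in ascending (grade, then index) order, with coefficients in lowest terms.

~R = -12/5*e1 + 68/15*e2, and R ~R = 1184/45, so R^-1 = ~R / (1184/45).
R v = -39/5 + 149/15*e12
Answer: 1793/740*e1 - 81/185*e2


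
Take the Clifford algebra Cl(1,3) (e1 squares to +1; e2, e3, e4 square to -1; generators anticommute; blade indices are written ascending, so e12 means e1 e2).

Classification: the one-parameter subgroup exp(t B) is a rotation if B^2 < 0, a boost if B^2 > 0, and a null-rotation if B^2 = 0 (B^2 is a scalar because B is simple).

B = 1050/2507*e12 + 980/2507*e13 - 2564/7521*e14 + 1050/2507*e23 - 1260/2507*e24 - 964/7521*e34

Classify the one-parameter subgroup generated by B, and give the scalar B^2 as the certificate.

B^2 term by term: the squares give (1050/2507)^2*(e12)^2 + (980/2507)^2*(e13)^2 + (-2564/7521)^2*(e14)^2 + (1050/2507)^2*(e23)^2 + (-1260/2507)^2*(e24)^2 + (-964/7521)^2*(e34)^2 = 1102500/6285049*(+1) + 960400/6285049*(+1) + 6574096/56565441*(+1) + 1102500/6285049*(-1) + 1587600/6285049*(-1) + 929296/56565441*(-1) = 0 (each basis 2-blade squares to minus the product of its generators' squares); cross terms between blades sharing an index anticommute and cancel; the commuting (index-disjoint) pairs give grade-4 terms 2*c*c'*(blade product), which cancel blade by blade — e1234: -674800/6285049 + 2469600/6285049 - 1794800/6285049 = 0 — confirming B is simple. So B^2 = 0.
Answer: null-rotation, certificate B^2 = 0. B^2 = 0 is basis-independent, so its sign is the whole story.


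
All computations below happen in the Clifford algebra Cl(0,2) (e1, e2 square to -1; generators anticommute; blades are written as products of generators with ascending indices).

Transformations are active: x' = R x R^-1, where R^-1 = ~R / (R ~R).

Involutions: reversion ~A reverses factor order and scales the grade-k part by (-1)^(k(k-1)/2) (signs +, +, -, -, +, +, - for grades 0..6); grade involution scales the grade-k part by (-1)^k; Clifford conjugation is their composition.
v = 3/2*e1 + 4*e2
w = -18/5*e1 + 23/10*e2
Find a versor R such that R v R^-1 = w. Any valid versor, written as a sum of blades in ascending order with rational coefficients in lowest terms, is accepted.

Key observation: q(v) = q(w) = -73/4 (sandwiches preserve the norm), so R = v + w = -21/10*e1 + 63/10*e2 works whenever it is invertible — the component of v along it is kept and (v - w)/2 reverses, sending v to w.
Answer: -21/10*e1 + 63/10*e2


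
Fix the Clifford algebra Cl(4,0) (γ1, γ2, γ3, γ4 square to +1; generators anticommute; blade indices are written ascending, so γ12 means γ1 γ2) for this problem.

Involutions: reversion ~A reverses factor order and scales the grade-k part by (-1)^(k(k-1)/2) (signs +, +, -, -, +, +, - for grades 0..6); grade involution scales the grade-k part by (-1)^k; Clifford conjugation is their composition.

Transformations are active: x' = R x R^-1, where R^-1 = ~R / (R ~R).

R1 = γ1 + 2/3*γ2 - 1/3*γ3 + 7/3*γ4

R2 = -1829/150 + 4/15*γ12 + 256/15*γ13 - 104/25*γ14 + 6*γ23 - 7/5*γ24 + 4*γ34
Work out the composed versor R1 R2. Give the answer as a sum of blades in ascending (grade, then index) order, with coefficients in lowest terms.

Distribute over the terms of R1 (each basis-blade product reordered to ascending indices, repeated generators contracted through their squares):
(γ1) R2 = -1829/150*γ1 + 4/15*γ2 + 256/15*γ3 - 104/25*γ4 + 6*γ123 - 7/5*γ124 + 4*γ134
(2/3*γ2) R2 = -8/45*γ1 - 1829/225*γ2 + 4*γ3 - 14/15*γ4 - 512/45*γ123 + 208/75*γ124 + 8/3*γ234
(-1/3*γ3) R2 = 256/45*γ1 + 2*γ2 + 1829/450*γ3 - 4/3*γ4 - 4/45*γ123 - 104/75*γ134 - 7/15*γ234
(7/3*γ4) R2 = 728/75*γ1 + 49/15*γ2 - 28/3*γ3 - 12803/450*γ4 + 28/45*γ124 + 1792/45*γ134 + 14*γ234
Summing the partial products and collecting blades:
Answer: 1361/450*γ1 - 584/225*γ2 + 7109/450*γ3 - 3139/90*γ4 - 82/15*γ123 + 449/225*γ124 + 9548/225*γ134 + 81/5*γ234


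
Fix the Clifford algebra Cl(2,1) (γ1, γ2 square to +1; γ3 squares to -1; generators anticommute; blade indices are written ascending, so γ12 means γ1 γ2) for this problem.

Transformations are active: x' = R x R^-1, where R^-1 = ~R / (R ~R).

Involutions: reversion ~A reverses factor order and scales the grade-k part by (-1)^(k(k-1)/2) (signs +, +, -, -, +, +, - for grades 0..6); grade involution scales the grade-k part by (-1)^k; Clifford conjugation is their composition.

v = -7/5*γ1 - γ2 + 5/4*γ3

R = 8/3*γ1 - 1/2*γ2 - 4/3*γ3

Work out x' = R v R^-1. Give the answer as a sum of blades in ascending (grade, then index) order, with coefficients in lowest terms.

~R = 8/3*γ1 - 1/2*γ2 - 4/3*γ3, and R ~R = 67/12, so R^-1 = ~R / (67/12).
R v = -47/30 - 101/30*γ12 + 22/15*γ13 - 47/24*γ23
Answer: -97/1005*γ1 + 429/335*γ2 - 2017/4020*γ3


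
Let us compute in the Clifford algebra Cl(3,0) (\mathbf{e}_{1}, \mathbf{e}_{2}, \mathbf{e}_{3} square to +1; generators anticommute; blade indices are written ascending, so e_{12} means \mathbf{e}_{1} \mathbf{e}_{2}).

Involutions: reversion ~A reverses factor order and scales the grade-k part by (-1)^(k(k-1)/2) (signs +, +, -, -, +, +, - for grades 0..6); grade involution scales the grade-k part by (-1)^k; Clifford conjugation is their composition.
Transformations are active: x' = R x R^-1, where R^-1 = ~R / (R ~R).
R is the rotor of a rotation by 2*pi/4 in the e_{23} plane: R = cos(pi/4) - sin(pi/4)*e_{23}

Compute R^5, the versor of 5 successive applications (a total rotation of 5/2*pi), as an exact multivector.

Because a rotor carries half the rotation angle, composing 5 copies of this e_{23}-plane rotor multiplies the phase: 5*(pi/4) = \frac{5 \pi}{4}, hence R^5 = cos(\frac{5 \pi}{4}) - sin(\frac{5 \pi}{4})*e_{23}.
cos(\frac{5 \pi}{4}) = - \frac{\sqrt{2}}{2} and sin(\frac{5 \pi}{4}) = - \frac{\sqrt{2}}{2}, so R^5 = - \frac{\sqrt{2}}{2} + \frac{\sqrt{2}}{2} e_{23}. The net rotation is 1/2*pi (after discarding 1 full turn, each of which contributes a factor -1 to the rotor); the rotor keeps the half-angle phase exactly.
Answer: - \frac{\sqrt{2}}{2} + \frac{\sqrt{2}}{2} e_{23}


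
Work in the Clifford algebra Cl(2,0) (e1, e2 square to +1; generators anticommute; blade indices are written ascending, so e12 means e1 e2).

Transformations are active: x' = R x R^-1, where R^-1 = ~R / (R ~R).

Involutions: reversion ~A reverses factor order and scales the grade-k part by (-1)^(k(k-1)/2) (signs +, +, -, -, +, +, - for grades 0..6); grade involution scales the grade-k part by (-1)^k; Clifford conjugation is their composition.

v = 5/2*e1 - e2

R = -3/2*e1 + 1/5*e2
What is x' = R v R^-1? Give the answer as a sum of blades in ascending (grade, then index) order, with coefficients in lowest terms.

~R = -3/2*e1 + 1/5*e2, and R ~R = 229/100, so R^-1 = ~R / (229/100).
R v = -79/20 + e12
Answer: 1225/458*e1 + 71/229*e2


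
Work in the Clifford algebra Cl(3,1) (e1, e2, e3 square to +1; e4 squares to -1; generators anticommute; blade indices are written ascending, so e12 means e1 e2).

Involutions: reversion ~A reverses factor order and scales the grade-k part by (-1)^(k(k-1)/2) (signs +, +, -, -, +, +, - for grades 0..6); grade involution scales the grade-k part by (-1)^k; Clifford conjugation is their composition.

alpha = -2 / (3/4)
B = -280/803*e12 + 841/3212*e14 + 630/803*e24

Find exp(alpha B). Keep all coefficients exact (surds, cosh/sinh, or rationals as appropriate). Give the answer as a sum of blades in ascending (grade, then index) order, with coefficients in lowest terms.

B^2 term by term: the squares give (-280/803)^2*(e12)^2 + (841/3212)^2*(e14)^2 + (630/803)^2*(e24)^2 = 78400/644809*(-1) + 707281/10316944*(+1) + 396900/644809*(+1) = 9/16 (each basis 2-blade squares to minus the product of its generators' squares); cross terms between blades sharing an index anticommute and cancel. So B^2 = 9/16.
B^2 = 9/16 — the positive square puts this in the hyperbolic regime; l = 3/4, alpha*l = -2, so exp(alpha B) = cosh(-2) + (sinh(-2)/(3/4))*B = cosh(2) + (-4*sinh(2)/3)*B.
Answer: cosh(2) + 1120*sinh(2)/2409*e12 - 841*sinh(2)/2409*e14 - 840*sinh(2)/803*e24


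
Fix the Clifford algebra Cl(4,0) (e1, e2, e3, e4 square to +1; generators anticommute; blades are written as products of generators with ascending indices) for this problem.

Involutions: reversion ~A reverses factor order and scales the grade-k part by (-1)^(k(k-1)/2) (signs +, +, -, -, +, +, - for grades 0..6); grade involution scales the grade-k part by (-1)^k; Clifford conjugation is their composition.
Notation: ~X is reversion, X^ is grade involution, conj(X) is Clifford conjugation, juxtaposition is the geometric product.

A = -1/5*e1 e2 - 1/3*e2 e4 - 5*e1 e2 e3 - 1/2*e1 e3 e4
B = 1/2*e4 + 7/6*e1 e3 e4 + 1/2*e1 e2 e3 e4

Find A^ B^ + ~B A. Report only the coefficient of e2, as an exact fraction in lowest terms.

first term: 7/12 - 1/12*e2 - 5/2*e4 - 5/12*e1 e3 - 35/6*e2 e4 + 1/10*e3 e4 - 7/18*e1 e2 e3 + 1/10*e1 e2 e4 - 7/30*e2 e3 e4 - 5/2*e1 e2 e3 e4
second term: -7/12 - 1/12*e2 - 5/2*e4 - 5/12*e1 e3 - 35/6*e2 e4 + 1/10*e3 e4 + 7/18*e1 e2 e3 - 1/10*e1 e2 e4 + 7/30*e2 e3 e4 + 5/2*e1 e2 e3 e4
Answer: -1/6


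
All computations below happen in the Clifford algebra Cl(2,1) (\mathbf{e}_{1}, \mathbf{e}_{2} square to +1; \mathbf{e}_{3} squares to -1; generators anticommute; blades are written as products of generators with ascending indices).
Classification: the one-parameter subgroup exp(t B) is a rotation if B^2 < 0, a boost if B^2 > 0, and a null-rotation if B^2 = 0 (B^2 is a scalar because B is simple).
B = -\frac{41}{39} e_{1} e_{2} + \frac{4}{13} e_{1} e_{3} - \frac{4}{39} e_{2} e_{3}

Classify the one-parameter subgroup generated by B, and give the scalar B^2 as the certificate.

B^2 term by term: the squares give (-\frac{41}{39})^2*(e_{1} e_{2})^2 + (\frac{4}{13})^2*(e_{1} e_{3})^2 + (-\frac{4}{39})^2*(e_{2} e_{3})^2 = \frac{1681}{1521}*(-1) + \frac{16}{169}*(+1) + \frac{16}{1521}*(+1) = -1 (each basis 2-blade squares to minus the product of its generators' squares); cross terms between blades sharing an index anticommute and cancel. So B^2 = -1.
Answer: rotation, certificate B^2 = -1. One invariant decides it: the square -1 survives every conjugation, and its sign is exactly the classification.


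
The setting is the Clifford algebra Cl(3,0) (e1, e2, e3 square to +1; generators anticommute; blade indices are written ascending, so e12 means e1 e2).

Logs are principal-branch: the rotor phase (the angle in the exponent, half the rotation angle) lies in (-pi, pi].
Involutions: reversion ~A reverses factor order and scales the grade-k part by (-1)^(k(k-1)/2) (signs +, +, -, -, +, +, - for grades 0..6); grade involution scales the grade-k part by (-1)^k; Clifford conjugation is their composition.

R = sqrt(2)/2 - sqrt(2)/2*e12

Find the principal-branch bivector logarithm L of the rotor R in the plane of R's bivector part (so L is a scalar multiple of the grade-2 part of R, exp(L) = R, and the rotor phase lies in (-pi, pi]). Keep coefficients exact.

The scalar part of R is sqrt(2)/2, so the principal-branch rotor phase is pinned; divide the bivector part by its sine to get the unit plane — L is the phase times that plane.
Concretely: cos(phase) = sqrt(2)/2 gives phase = ±pi/4, and since phase/sin(phase) is even the sign is immaterial: L = (phase/sin(phase)) * <R>_2 = (sqrt(2)*pi/4) * <R>_2.
Answer: -pi/4*e12


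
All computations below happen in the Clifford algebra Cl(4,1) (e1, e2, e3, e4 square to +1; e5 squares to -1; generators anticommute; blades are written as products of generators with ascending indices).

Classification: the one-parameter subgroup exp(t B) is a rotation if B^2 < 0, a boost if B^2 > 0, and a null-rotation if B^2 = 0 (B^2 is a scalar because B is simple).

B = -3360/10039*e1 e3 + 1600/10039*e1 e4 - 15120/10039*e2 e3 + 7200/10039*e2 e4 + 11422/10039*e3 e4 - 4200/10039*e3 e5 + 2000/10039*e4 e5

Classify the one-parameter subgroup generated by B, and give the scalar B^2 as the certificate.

B^2 term by term: the squares give (-3360/10039)^2*(e1 e3)^2 + (1600/10039)^2*(e1 e4)^2 + (-15120/10039)^2*(e2 e3)^2 + (7200/10039)^2*(e2 e4)^2 + (11422/10039)^2*(e3 e4)^2 + (-4200/10039)^2*(e3 e5)^2 + (2000/10039)^2*(e4 e5)^2 = 11289600/100781521*(-1) + 2560000/100781521*(-1) + 228614400/100781521*(-1) + 51840000/100781521*(-1) + 130462084/100781521*(-1) + 17640000/100781521*(+1) + 4000000/100781521*(+1) = -4 (each basis 2-blade squares to minus the product of its generators' squares); cross terms between blades sharing an index anticommute and cancel; the commuting (index-disjoint) pairs give grade-4 terms 2*c*c'*(blade product), which cancel blade by blade — e1 e2 e3 e4: 48384000/100781521 - 48384000/100781521 = 0; e1 e3 e4 e5: -13440000/100781521 + 13440000/100781521 = 0; e2 e3 e4 e5: -60480000/100781521 + 60480000/100781521 = 0 — confirming B is simple. So B^2 = -4.
Answer: rotation, certificate B^2 = -4. The scalar -4 is the complete invariant here: its sign names the subgroup type.


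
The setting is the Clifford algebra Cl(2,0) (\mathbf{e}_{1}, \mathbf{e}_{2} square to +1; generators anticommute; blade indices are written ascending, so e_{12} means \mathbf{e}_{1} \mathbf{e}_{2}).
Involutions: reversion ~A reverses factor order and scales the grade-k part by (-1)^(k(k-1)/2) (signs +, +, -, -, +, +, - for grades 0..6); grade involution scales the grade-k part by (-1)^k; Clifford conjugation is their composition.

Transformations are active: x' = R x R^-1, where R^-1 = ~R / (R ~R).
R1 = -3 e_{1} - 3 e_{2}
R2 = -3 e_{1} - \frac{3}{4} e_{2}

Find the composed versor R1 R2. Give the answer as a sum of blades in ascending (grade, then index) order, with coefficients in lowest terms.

Distribute over the terms of R1 (each basis-blade product reordered to ascending indices, repeated generators contracted through their squares):
(-3 e_{1}) R2 = 9 + \frac{9}{4} e_{12}
(-3 e_{2}) R2 = \frac{9}{4} - 9 e_{12}
Summing the partial products and collecting blades:
Answer: \frac{45}{4} - \frac{27}{4} e_{12}


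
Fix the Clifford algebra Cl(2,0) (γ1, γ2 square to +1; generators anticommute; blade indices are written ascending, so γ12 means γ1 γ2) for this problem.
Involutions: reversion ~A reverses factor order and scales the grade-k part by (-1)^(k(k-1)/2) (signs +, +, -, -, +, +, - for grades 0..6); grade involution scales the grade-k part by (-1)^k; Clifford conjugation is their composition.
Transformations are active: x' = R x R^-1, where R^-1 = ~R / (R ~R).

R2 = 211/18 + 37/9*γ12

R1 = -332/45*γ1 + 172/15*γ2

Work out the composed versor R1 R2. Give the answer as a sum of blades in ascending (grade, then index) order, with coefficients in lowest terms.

Distribute over the terms of R1 (each basis-blade product reordered to ascending indices, repeated generators contracted through their squares):
(-332/45*γ1) R2 = -35026/405*γ1 - 12284/405*γ2
(172/15*γ2) R2 = -6364/135*γ1 + 18146/135*γ2
Summing the partial products and collecting blades:
Answer: -54118/405*γ1 + 42154/405*γ2


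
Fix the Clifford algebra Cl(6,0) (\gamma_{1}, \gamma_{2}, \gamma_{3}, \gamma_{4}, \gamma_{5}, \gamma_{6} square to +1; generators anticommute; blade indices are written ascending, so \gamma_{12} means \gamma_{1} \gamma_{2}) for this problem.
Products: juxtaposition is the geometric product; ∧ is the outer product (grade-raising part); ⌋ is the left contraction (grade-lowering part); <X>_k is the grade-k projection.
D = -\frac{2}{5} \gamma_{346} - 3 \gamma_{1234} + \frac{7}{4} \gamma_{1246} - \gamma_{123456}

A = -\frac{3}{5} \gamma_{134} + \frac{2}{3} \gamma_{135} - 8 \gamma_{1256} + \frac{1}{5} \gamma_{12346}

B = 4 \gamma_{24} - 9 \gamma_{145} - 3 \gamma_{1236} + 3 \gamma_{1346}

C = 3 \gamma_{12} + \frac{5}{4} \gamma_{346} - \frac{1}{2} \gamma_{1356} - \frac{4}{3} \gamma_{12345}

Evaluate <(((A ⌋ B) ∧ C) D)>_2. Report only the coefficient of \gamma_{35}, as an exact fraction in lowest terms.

step 1: \frac{9}{5} \gamma_{6}
step 2: \frac{27}{5} \gamma_{126} + \frac{12}{5} \gamma_{123456}
step 3: \frac{12}{5} + \frac{189}{20} \gamma_{4} - \frac{21}{5} \gamma_{35} - \frac{36}{5} \gamma_{56} + \frac{24}{25} \gamma_{125} - \frac{27}{5} \gamma_{345} + \frac{81}{5} \gamma_{346} - \frac{54}{25} \gamma_{1234}
step 4: -\frac{21}{5} \gamma_{35} - \frac{36}{5} \gamma_{56}
Answer: -\frac{21}{5}


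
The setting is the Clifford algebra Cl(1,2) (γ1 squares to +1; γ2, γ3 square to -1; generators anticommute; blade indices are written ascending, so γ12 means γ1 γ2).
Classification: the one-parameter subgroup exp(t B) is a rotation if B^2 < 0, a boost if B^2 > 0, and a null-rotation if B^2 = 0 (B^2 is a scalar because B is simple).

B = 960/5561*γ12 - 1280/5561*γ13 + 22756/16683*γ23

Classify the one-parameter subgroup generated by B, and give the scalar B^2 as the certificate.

B^2 term by term: the squares give (960/5561)^2*(γ12)^2 + (-1280/5561)^2*(γ13)^2 + (22756/16683)^2*(γ23)^2 = 921600/30924721*(+1) + 1638400/30924721*(+1) + 517835536/278322489*(-1) = -16/9 (each basis 2-blade squares to minus the product of its generators' squares); cross terms between blades sharing an index anticommute and cancel. So B^2 = -16/9.
Answer: rotation, certificate B^2 = -16/9. The scalar -16/9 is the complete invariant here: its sign names the subgroup type.


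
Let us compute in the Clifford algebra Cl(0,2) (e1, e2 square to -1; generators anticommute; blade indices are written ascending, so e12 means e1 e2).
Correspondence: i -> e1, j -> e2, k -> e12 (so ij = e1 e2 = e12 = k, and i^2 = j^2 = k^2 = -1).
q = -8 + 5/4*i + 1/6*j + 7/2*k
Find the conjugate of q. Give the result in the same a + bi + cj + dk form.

In blades: q = -8 + 5/4*e1 + 1/6*e2 + 7/2*e12.
Conjugation here is Clifford conjugation: the scalar is fixed and the grade-1 and grade-2 blades all flip sign, giving -8 - 5/4*e1 - 1/6*e2 - 7/2*e12; translating back:
Answer: -8 - 5/4*i - 1/6*j - 7/2*k
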